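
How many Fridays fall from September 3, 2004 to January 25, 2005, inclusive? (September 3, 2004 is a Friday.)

21

September 3, 2004 is a Friday; the first Friday on or after it is September 3, 2004.
From September 3, 2004 to January 25, 2005: 27 + 31 + 30 + 31 + 25 = 144 days (rest of September, October, November, December, January).
144 ÷ 7 = 20 full weeks with remainder 4, so 20 more Fridays after the first → 21.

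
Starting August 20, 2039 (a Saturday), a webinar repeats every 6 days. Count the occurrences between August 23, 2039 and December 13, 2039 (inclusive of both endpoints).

19

Occurrences land 6·i days after August 20, 2039 for i = 0, 1, 2, …
August 23, 2039 is 3 days after the start; 3 ÷ 6 = 0 remainder 3; since the remainder is 3, round up to i = 1. First occurrence in the window: #2 on August 26, 2039 (1×6 = 6 days in).
December 13, 2039 is 115 days after the start; 115 ÷ 6 = 19 remainder 1. Last occurrence in the window: #20 on December 12, 2039.
Occurrences #2 through #20: 19 in total.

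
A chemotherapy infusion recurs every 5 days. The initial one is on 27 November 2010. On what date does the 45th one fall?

The 45th occurrence is 44 intervals after the first: 44 × 5 = 220 days after 27 November 2010.
November has 30 days — 3 days to the end of November leaves 217.
December has 31 days (186 left).
January has 31 days (155 left).
February has 28 days (127 left).
March has 31 days (96 left).
April has 30 days (66 left).
May has 31 days (35 left).
June has 30 days (5 left).
5 days into July → 5 July 2011.

5 July 2011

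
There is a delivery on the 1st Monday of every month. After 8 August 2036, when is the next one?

August 2036 starts on a Friday, so its 1st Monday is 4 August 2036 (3 days in).
That is not after 8 August 2036, so look at September 2036.
September 2036 starts on a Monday, so its 1st Monday is 1 September 2036.

1 September 2036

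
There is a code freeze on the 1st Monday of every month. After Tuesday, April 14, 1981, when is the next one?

May 4, 1981

April 1981 starts on a Wednesday, so its 1st Monday is April 6, 1981 (5 days in).
That is not after April 14, 1981, so look at May 1981.
May 1981 starts on a Friday, so its 1st Monday is May 4, 1981 (3 days in).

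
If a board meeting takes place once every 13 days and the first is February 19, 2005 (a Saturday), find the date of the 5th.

The 5th occurrence is 4 intervals after the first: 4 × 13 = 52 days after February 19, 2005.
February has 28 days — 9 days to the end of February leaves 43.
March has 31 days (12 left).
12 days into April → April 12, 2005.

April 12, 2005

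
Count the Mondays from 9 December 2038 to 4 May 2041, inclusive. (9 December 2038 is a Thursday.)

125

9 December 2038 is a Thursday; the first Monday on or after it is 13 December 2038 (4 days later).
From 13 December 2038 to 4 May 2041: 18 + 365 + 366 + 124 = 873 days (rest of 2038, 2039, 2040, to 4 May 2041 in 2041).
873 ÷ 7 = 124 full weeks with remainder 5, so 124 more Mondays after the first → 125.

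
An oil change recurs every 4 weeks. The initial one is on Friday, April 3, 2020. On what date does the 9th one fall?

The 9th occurrence is 8 intervals after the first: 8 × 28 = 224 days after April 3, 2020.
April has 30 days — 27 days to the end of April leaves 197.
May has 31 days (166 left).
June has 30 days (136 left).
July has 31 days (105 left).
August has 31 days (74 left).
September has 30 days (44 left).
October has 31 days (13 left).
13 days into November → November 13, 2020.

November 13, 2020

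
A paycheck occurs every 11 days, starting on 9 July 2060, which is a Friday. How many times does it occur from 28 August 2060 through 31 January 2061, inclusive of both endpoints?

Occurrences land 11·i days after 9 July 2060 for i = 0, 1, 2, …
28 August 2060 is 50 days after the start; 50 ÷ 11 = 4 remainder 6; since the remainder is 6, round up to i = 5. First occurrence in the window: #6 on 2 September 2060 (5×11 = 55 days in).
31 January 2061 is 206 days after the start; 206 ÷ 11 = 18 remainder 8. Last occurrence in the window: #19 on 23 January 2061.
Occurrences #6 through #19: 14 in total.

14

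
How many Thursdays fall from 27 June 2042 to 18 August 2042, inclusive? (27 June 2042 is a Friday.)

7

27 June 2042 is a Friday; the first Thursday on or after it is 3 July 2042 (6 days later).
From 3 July 2042 to 18 August 2042: 28 + 18 = 46 days (rest of July, August).
46 ÷ 7 = 6 full weeks with remainder 4, so 6 more Thursdays after the first → 7.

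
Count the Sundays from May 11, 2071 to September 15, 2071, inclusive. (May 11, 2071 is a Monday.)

May 11, 2071 is a Monday; the first Sunday on or after it is May 17, 2071 (6 days later).
From May 17, 2071 to September 15, 2071: 14 + 30 + 31 + 31 + 15 = 121 days (rest of May, June, July, August, September).
121 ÷ 7 = 17 full weeks with remainder 2, so 17 more Sundays after the first → 18.

18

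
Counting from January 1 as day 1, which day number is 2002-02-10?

41

Days in months before February: 31 = 31.
Plus 10 days into February → day 41.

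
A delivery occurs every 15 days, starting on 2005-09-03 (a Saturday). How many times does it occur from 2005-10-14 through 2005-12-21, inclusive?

5

Occurrences land 15·i days after 2005-09-03 for i = 0, 1, 2, …
2005-10-14 is 41 days after the start; 41 ÷ 15 = 2 remainder 11; since the remainder is 11, round up to i = 3. First occurrence in the window: #4 on 2005-10-18 (3×15 = 45 days in).
2005-12-21 is 109 days after the start; 109 ÷ 15 = 7 remainder 4. Last occurrence in the window: #8 on 2005-12-17.
Occurrences #4 through #8: 5 in total.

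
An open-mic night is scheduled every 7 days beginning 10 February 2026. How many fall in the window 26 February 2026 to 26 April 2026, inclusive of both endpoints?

Occurrences land 7·i days after 10 February 2026 for i = 0, 1, 2, …
26 February 2026 is 16 days after the start; 16 ÷ 7 = 2 remainder 2; since the remainder is 2, round up to i = 3. First occurrence in the window: #4 on 3 March 2026 (3×7 = 21 days in).
26 April 2026 is 75 days after the start; 75 ÷ 7 = 10 remainder 5. Last occurrence in the window: #11 on 21 April 2026.
Occurrences #4 through #11: 8 in total.

8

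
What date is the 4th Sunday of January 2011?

January 23, 2011

The first Sunday of January 2011 is January 2.
The 4th Sunday is 3 weeks later: 2 + 21 = 23.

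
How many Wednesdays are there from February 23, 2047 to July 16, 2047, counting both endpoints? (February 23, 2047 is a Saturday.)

February 23, 2047 is a Saturday; the first Wednesday on or after it is February 27, 2047 (4 days later).
From February 27, 2047 to July 16, 2047: 1 + 31 + 30 + 31 + 30 + 16 = 139 days (rest of February, March, April, May, June, July).
139 ÷ 7 = 19 full weeks with remainder 6, so 19 more Wednesdays after the first → 20.

20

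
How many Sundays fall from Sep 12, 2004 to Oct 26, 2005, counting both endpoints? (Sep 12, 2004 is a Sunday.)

Sep 12, 2004 is a Sunday; the first Sunday on or after it is Sep 12, 2004.
From Sep 12, 2004 to Oct 26, 2005: 110 + 299 = 409 days (rest of 2004, to Oct 26, 2005 in 2005).
409 ÷ 7 = 58 full weeks with remainder 3, so 58 more Sundays after the first → 59.

59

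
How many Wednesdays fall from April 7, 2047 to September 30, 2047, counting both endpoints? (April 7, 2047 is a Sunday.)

April 7, 2047 is a Sunday; the first Wednesday on or after it is April 10, 2047 (3 days later).
From April 10, 2047 to September 30, 2047: 20 + 31 + 30 + 31 + 31 + 30 = 173 days (rest of April, May, June, July, August, September).
173 ÷ 7 = 24 full weeks with remainder 5, so 24 more Wednesdays after the first → 25.

25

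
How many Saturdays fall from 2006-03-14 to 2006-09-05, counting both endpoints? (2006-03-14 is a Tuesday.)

2006-03-14 is a Tuesday; the first Saturday on or after it is 2006-03-18 (4 days later).
From 2006-03-18 to 2006-09-05: 13 + 30 + 31 + 30 + 31 + 31 + 5 = 171 days (rest of March, April, May, June, July, August, September).
171 ÷ 7 = 24 full weeks with remainder 3, so 24 more Saturdays after the first → 25.

25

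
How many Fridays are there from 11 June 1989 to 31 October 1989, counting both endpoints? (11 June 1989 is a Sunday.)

20

11 June 1989 is a Sunday; the first Friday on or after it is 16 June 1989 (5 days later).
From 16 June 1989 to 31 October 1989: 14 + 31 + 31 + 30 + 31 = 137 days (rest of June, July, August, September, October).
137 ÷ 7 = 19 full weeks with remainder 4, so 19 more Fridays after the first → 20.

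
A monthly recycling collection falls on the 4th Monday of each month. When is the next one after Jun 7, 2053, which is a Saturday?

Jun 23, 2053

Jun 2053 starts on a Sunday; its first Monday is the 2nd, so the 4th Monday is the 23rd — Jun 23, 2053.
Jun 23, 2053 is after Jun 7, 2053, so that is the next one.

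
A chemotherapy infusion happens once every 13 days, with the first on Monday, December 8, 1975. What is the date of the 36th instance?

March 7, 1977

The 36th occurrence is 35 intervals after the first: 35 × 13 = 455 days after December 8, 1975.
December has 31 days — 23 days to the end of December leaves 432.
1976 has 366 days (66 left).
January has 31 days (35 left).
February has 28 days (7 left).
7 days into March → March 7, 1977.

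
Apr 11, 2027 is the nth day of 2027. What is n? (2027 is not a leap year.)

101

Days in months before Apr: 31 + 28 + 31 = 90.
Plus 11 days into Apr → day 101.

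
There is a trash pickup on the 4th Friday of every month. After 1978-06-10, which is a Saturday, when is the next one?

June 1978 starts on a Thursday; its first Friday is the 2nd, so the 4th Friday is the 23rd — 1978-06-23.
1978-06-23 is after 1978-06-10, so that is the next one.

1978-06-23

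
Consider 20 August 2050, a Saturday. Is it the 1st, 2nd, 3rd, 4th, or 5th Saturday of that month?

3rd

Day 20 falls in week ⌈20/7⌉ of the month.
Days 1–7 hold the 1st Saturday, 8–14 the 2nd, 15–21 the 3rd, 22–28 the 4th, 29–31 the 5th.
20 is in the range for the 3rd.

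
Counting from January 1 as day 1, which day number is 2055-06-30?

Days in months before June: 31 + 28 + 31 + 30 + 31 = 151.
Plus 30 days into June → day 181.

181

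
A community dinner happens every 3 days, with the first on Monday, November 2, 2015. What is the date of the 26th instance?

The 26th occurrence is 25 intervals after the first: 25 × 3 = 75 days after November 2, 2015.
November has 30 days — 28 days to the end of November leaves 47.
December has 31 days (16 left).
16 days into January → January 16, 2016.

January 16, 2016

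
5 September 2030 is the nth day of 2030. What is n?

Days in months before September: 31 + 28 + 31 + 30 + 31 + 30 + 31 + 31 = 243.
Plus 5 days into September → day 248.

248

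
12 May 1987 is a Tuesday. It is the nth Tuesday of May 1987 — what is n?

Day 12 falls in week ⌈12/7⌉ of the month.
Days 1–7 hold the 1st Tuesday, 8–14 the 2nd, 15–21 the 3rd, 22–28 the 4th, 29–31 the 5th.
12 is in the range for the 2nd.

2nd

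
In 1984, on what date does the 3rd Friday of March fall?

March 16, 1984

The first Friday of March 1984 is March 2.
The 3rd Friday is 2 weeks later: 2 + 14 = 16.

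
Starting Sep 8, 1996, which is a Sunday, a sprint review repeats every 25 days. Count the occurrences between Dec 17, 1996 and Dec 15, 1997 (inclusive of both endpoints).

15

Occurrences land 25·i days after Sep 8, 1996 for i = 0, 1, 2, …
Dec 17, 1996 is 100 days after the start; 100 ÷ 25 = 4 remainder 0. First occurrence in the window: #5 on Dec 17, 1996 (4×25 = 100 days in).
Dec 15, 1997 is 463 days after the start; 463 ÷ 25 = 18 remainder 13. Last occurrence in the window: #19 on Dec 2, 1997.
Occurrences #5 through #19: 15 in total.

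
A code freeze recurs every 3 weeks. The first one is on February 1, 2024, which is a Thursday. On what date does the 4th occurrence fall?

April 4, 2024

The 4th occurrence is 3 intervals after the first: 3 × 21 = 63 days after February 1, 2024.
February has 29 days — 28 days to the end of February leaves 35.
March has 31 days (4 left).
4 days into April → April 4, 2024.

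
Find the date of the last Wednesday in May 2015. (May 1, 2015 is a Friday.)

May 27, 2015

May 2015 begins on a Friday, so the first Wednesday is May 6 (5 days later).
May 2015 has 31 days. Adding weeks: 6, 13, 20, 27 — the last one ≤ 31 is the 27th.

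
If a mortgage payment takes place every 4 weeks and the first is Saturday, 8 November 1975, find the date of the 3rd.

3 January 1976

The 3rd occurrence is 2 intervals after the first: 2 × 28 = 56 days after 8 November 1975.
November has 30 days — 22 days to the end of November leaves 34.
December has 31 days (3 left).
3 days into January → 3 January 1976.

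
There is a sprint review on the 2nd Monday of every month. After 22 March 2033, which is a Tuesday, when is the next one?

11 April 2033

March 2033 starts on a Tuesday; its first Monday is the 7th, so the 2nd Monday is the 14th — 14 March 2033.
That is not after 22 March 2033, so look at April 2033.
April 2033 starts on a Friday; its first Monday is the 4th, so the 2nd Monday is the 11th — 11 April 2033.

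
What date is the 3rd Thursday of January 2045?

January 19, 2045

January 2045 begins on a Sunday, so the first Thursday is January 5 (4 days later).
The 3rd Thursday is 2 weeks later: 5 + 14 = 19.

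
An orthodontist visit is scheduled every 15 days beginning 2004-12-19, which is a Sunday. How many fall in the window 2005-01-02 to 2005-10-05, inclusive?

Occurrences land 15·i days after 2004-12-19 for i = 0, 1, 2, …
2005-01-02 is 14 days after the start; 14 ÷ 15 = 0 remainder 14; since the remainder is 14, round up to i = 1. First occurrence in the window: #2 on 2005-01-03 (1×15 = 15 days in).
2005-10-05 is 290 days after the start; 290 ÷ 15 = 19 remainder 5. Last occurrence in the window: #20 on 2005-09-30.
Occurrences #2 through #20: 19 in total.

19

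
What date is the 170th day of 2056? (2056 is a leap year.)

January has 31 days (170 − 31 = 139 remain).
February has 29 days (139 − 29 = 110 remain).
March has 31 days (110 − 31 = 79 remain).
April has 30 days (79 − 30 = 49 remain).
May has 31 days (49 − 31 = 18 remain).
18 into June → June 18.

18 June 2056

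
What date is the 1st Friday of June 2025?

June 6, 2025

The first Friday of June 2025 is June 6.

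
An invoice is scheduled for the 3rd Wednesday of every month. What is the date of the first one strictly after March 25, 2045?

April 19, 2045

March 2045 starts on a Wednesday; its first Wednesday is the 1st, so the 3rd Wednesday is the 15th — March 15, 2045.
That is not after March 25, 2045, so look at April 2045.
April 2045 starts on a Saturday; its first Wednesday is the 5th, so the 3rd Wednesday is the 19th — April 19, 2045.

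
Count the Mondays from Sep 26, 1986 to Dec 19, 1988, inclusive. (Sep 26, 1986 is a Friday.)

Sep 26, 1986 is a Friday; the first Monday on or after it is Sep 29, 1986 (3 days later).
From Sep 29, 1986 to Dec 19, 1988: 93 + 365 + 354 = 812 days (rest of 1986, 1987, to Dec 19, 1988 in 1988).
812 ÷ 7 = 116 full weeks with remainder 0, so 116 more Mondays after the first → 117.

117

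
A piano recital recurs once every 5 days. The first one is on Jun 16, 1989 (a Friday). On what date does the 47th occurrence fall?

Feb 1, 1990

The 47th occurrence is 46 intervals after the first: 46 × 5 = 230 days after Jun 16, 1989.
Jun has 30 days — 14 days to the end of Jun leaves 216.
Jul has 31 days (185 left).
Aug has 31 days (154 left).
Sep has 30 days (124 left).
Oct has 31 days (93 left).
Nov has 30 days (63 left).
Dec has 31 days (32 left).
Jan has 31 days (1 left).
1 day into Feb → Feb 1, 1990.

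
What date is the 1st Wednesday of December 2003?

The first Wednesday of December 2003 is December 3.

December 3, 2003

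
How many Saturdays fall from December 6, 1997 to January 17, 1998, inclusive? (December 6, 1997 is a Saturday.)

December 6, 1997 is a Saturday; the first Saturday on or after it is December 6, 1997.
From December 6, 1997 to January 17, 1998: 25 + 17 = 42 days (rest of December, January).
42 ÷ 7 = 6 full weeks with remainder 0, so 6 more Saturdays after the first → 7.

7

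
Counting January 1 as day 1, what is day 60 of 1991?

March 1, 1991

January has 31 days (60 − 31 = 29 remain).
February has 28 days (29 − 28 = 1 remain).
1 into March → March 1.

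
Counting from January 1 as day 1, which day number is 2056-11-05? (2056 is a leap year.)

310

Days in months before November: 31 + 29 + 31 + 30 + 31 + 30 + 31 + 31 + 30 + 31 = 305.
Plus 5 days into November → day 310.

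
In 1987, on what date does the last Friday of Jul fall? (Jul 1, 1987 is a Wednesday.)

Jul 1987 begins on a Wednesday, so the first Friday is Jul 3 (2 days later).
Jul 1987 has 31 days. Adding weeks: 3, 10, 17, 24, 31 — the last one ≤ 31 is the 31st.

Jul 31, 1987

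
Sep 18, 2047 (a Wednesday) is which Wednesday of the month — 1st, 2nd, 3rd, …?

Day 18 falls in week ⌈18/7⌉ of the month.
Days 1–7 hold the 1st Wednesday, 8–14 the 2nd, 15–21 the 3rd, 22–28 the 4th, 29–31 the 5th.
18 is in the range for the 3rd.

3rd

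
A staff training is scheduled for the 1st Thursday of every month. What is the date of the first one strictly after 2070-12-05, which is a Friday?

December 2070 starts on a Monday, so its 1st Thursday is 2070-12-04 (3 days in).
That is not after 2070-12-05, so look at January 2071.
January 2071 starts on a Thursday, so its 1st Thursday is 2071-01-01.

2071-01-01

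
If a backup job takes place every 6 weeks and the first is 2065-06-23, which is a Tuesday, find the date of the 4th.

2065-10-27

The 4th occurrence is 3 intervals after the first: 3 × 42 = 126 days after 2065-06-23.
June has 30 days — 7 days to the end of June leaves 119.
July has 31 days (88 left).
August has 31 days (57 left).
September has 30 days (27 left).
27 days into October → 2065-10-27.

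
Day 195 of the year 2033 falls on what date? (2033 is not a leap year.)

July 14, 2033

January has 31 days (195 − 31 = 164 remain).
February has 28 days (164 − 28 = 136 remain).
March has 31 days (136 − 31 = 105 remain).
April has 30 days (105 − 30 = 75 remain).
May has 31 days (75 − 31 = 44 remain).
June has 30 days (44 − 30 = 14 remain).
14 into July → July 14.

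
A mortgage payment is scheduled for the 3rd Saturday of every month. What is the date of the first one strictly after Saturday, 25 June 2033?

June 2033 starts on a Wednesday; its first Saturday is the 4th, so the 3rd Saturday is the 18th — 18 June 2033.
That is not after 25 June 2033, so look at July 2033.
July 2033 starts on a Friday; its first Saturday is the 2nd, so the 3rd Saturday is the 16th — 16 July 2033.

16 July 2033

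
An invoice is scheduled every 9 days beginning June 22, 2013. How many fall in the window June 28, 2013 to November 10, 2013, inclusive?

15

Occurrences land 9·i days after June 22, 2013 for i = 0, 1, 2, …
June 28, 2013 is 6 days after the start; 6 ÷ 9 = 0 remainder 6; since the remainder is 6, round up to i = 1. First occurrence in the window: #2 on July 1, 2013 (1×9 = 9 days in).
November 10, 2013 is 141 days after the start; 141 ÷ 9 = 15 remainder 6. Last occurrence in the window: #16 on November 4, 2013.
Occurrences #2 through #16: 15 in total.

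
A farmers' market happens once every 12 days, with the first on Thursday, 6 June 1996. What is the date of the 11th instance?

The 11th occurrence is 10 intervals after the first: 10 × 12 = 120 days after 6 June 1996.
June has 30 days — 24 days to the end of June leaves 96.
July has 31 days (65 left).
August has 31 days (34 left).
September has 30 days (4 left).
4 days into October → 4 October 1996.

4 October 1996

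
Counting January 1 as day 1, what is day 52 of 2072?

Jan has 31 days (52 − 31 = 21 remain).
21 into Feb → Feb 21.

Feb 21, 2072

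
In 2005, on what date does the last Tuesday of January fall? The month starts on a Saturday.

January 25, 2005

January 2005 begins on a Saturday, so the first Tuesday is January 4 (3 days later).
January 2005 has 31 days. Adding weeks: 4, 11, 18, 25 — the last one ≤ 31 is the 25th.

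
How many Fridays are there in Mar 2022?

4

Mar 1, 2022 is a Tuesday; the first Friday on or after it is Mar 4, 2022 (3 days later).
From Mar 4, 2022 to Mar 31, 2022 is 31 − 4 = 27 days.
27 ÷ 7 = 3 full weeks with remainder 6, so 3 more Fridays after the first → 4.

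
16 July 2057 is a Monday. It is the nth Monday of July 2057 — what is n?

Day 16 falls in week ⌈16/7⌉ of the month.
Days 1–7 hold the 1st Monday, 8–14 the 2nd, 15–21 the 3rd, 22–28 the 4th, 29–31 the 5th.
16 is in the range for the 3rd.

3rd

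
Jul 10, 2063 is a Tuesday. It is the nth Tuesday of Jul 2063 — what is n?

2nd

Day 10 falls in week ⌈10/7⌉ of the month.
Days 1–7 hold the 1st Tuesday, 8–14 the 2nd, 15–21 the 3rd, 22–28 the 4th, 29–31 the 5th.
10 is in the range for the 2nd.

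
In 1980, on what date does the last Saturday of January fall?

January 26, 1980

January 1980 begins on a Tuesday, so the first Saturday is January 5 (4 days later).
January 1980 has 31 days. Adding weeks: 5, 12, 19, 26 — the last one ≤ 31 is the 26th.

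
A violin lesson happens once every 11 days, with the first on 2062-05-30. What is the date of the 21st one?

The 21st occurrence is 20 intervals after the first: 20 × 11 = 220 days after 2062-05-30.
May has 31 days — 1 day to the end of May leaves 219.
June has 30 days (189 left).
July has 31 days (158 left).
August has 31 days (127 left).
September has 30 days (97 left).
October has 31 days (66 left).
November has 30 days (36 left).
December has 31 days (5 left).
5 days into January → 2063-01-05.

2063-01-05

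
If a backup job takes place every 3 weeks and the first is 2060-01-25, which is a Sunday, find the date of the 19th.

2061-02-06

The 19th occurrence is 18 intervals after the first: 18 × 21 = 378 days after 2060-01-25.
January has 31 days — 6 days to the end of January leaves 372.
February has 29 days (343 left).
March has 31 days (312 left).
April has 30 days (282 left).
May has 31 days (251 left).
June has 30 days (221 left).
July has 31 days (190 left).
August has 31 days (159 left).
September has 30 days (129 left).
October has 31 days (98 left).
November has 30 days (68 left).
December has 31 days (37 left).
January has 31 days (6 left).
6 days into February → 2061-02-06.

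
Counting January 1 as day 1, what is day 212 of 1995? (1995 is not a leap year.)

1995-07-31

January has 31 days (212 − 31 = 181 remain).
February has 28 days (181 − 28 = 153 remain).
March has 31 days (153 − 31 = 122 remain).
April has 30 days (122 − 30 = 92 remain).
May has 31 days (92 − 31 = 61 remain).
June has 30 days (61 − 30 = 31 remain).
31 into July → July 31.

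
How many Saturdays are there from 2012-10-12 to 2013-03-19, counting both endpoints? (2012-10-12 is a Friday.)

2012-10-12 is a Friday; the first Saturday on or after it is 2012-10-13 (1 day later).
From 2012-10-13 to 2013-03-19: 18 + 30 + 31 + 31 + 28 + 19 = 157 days (rest of October, November, December, January, February, March).
157 ÷ 7 = 22 full weeks with remainder 3, so 22 more Saturdays after the first → 23.

23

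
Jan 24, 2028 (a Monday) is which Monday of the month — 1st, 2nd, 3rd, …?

4th

Day 24 falls in week ⌈24/7⌉ of the month.
Days 1–7 hold the 1st Monday, 8–14 the 2nd, 15–21 the 3rd, 22–28 the 4th, 29–31 the 5th.
24 is in the range for the 4th.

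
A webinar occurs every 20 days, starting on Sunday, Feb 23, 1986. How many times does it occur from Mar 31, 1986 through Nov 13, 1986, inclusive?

Occurrences land 20·i days after Feb 23, 1986 for i = 0, 1, 2, …
Mar 31, 1986 is 36 days after the start; 36 ÷ 20 = 1 remainder 16; since the remainder is 16, round up to i = 2. First occurrence in the window: #3 on Apr 4, 1986 (2×20 = 40 days in).
Nov 13, 1986 is 263 days after the start; 263 ÷ 20 = 13 remainder 3. Last occurrence in the window: #14 on Nov 10, 1986.
Occurrences #3 through #14: 12 in total.

12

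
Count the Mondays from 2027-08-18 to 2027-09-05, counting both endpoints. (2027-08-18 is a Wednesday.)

2027-08-18 is a Wednesday; the first Monday on or after it is 2027-08-23 (5 days later).
From 2027-08-23 to 2027-09-05: 8 + 5 = 13 days (rest of August, September).
13 ÷ 7 = 1 full weeks with remainder 6, so 1 more Mondays after the first → 2.

2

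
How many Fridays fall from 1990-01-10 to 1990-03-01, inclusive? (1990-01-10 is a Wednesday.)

1990-01-10 is a Wednesday; the first Friday on or after it is 1990-01-12 (2 days later).
From 1990-01-12 to 1990-03-01: 19 + 28 + 1 = 48 days (rest of January, February, March).
48 ÷ 7 = 6 full weeks with remainder 6, so 6 more Fridays after the first → 7.

7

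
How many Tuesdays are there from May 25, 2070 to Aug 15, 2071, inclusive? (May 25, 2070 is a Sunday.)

64

May 25, 2070 is a Sunday; the first Tuesday on or after it is May 27, 2070 (2 days later).
From May 27, 2070 to Aug 15, 2071: 218 + 227 = 445 days (rest of 2070, to Aug 15, 2071 in 2071).
445 ÷ 7 = 63 full weeks with remainder 4, so 63 more Tuesdays after the first → 64.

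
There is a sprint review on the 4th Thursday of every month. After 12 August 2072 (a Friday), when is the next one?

August 2072 starts on a Monday; its first Thursday is the 4th, so the 4th Thursday is the 25th — 25 August 2072.
25 August 2072 is after 12 August 2072, so that is the next one.

25 August 2072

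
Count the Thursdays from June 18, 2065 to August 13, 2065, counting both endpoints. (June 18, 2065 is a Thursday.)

June 18, 2065 is a Thursday; the first Thursday on or after it is June 18, 2065.
From June 18, 2065 to August 13, 2065: 12 + 31 + 13 = 56 days (rest of June, July, August).
56 ÷ 7 = 8 full weeks with remainder 0, so 8 more Thursdays after the first → 9.

9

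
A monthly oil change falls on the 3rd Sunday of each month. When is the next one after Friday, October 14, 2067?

October 16, 2067

October 2067 starts on a Saturday; its first Sunday is the 2nd, so the 3rd Sunday is the 16th — October 16, 2067.
October 16, 2067 is after October 14, 2067, so that is the next one.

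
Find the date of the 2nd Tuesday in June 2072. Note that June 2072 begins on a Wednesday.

June 2072 begins on a Wednesday, so the first Tuesday is June 7 (6 days later).
The 2nd Tuesday is 1 weeks later: 7 + 7 = 14.

2072-06-14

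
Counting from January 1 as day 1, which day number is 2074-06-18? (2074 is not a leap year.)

169

Days in months before June: 31 + 28 + 31 + 30 + 31 = 151.
Plus 18 days into June → day 169.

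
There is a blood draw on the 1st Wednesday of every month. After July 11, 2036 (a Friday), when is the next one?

July 2036 starts on a Tuesday, so its 1st Wednesday is July 2, 2036 (1 day in).
That is not after July 11, 2036, so look at August 2036.
August 2036 starts on a Friday, so its 1st Wednesday is August 6, 2036 (5 days in).

August 6, 2036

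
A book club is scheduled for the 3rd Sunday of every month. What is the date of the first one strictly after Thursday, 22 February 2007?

18 March 2007

February 2007 starts on a Thursday; its first Sunday is the 4th, so the 3rd Sunday is the 18th — 18 February 2007.
That is not after 22 February 2007, so look at March 2007.
March 2007 starts on a Thursday; its first Sunday is the 4th, so the 3rd Sunday is the 18th — 18 March 2007.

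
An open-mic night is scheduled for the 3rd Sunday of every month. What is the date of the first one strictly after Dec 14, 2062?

Dec 2062 starts on a Friday; its first Sunday is the 3rd, so the 3rd Sunday is the 17th — Dec 17, 2062.
Dec 17, 2062 is after Dec 14, 2062, so that is the next one.

Dec 17, 2062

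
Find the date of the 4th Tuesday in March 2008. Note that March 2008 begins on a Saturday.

March 25, 2008

March 2008 begins on a Saturday, so the first Tuesday is March 4 (3 days later).
The 4th Tuesday is 3 weeks later: 4 + 21 = 25.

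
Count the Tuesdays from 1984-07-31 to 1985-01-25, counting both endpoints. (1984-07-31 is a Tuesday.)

26

1984-07-31 is a Tuesday; the first Tuesday on or after it is 1984-07-31.
From 1984-07-31 to 1985-01-25: 0 + 31 + 30 + 31 + 30 + 31 + 25 = 178 days (rest of July, August, September, October, November, December, January).
178 ÷ 7 = 25 full weeks with remainder 3, so 25 more Tuesdays after the first → 26.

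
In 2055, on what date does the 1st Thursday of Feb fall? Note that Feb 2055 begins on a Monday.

Feb 2055 begins on a Monday, so the first Thursday is Feb 4 (3 days later).

Feb 4, 2055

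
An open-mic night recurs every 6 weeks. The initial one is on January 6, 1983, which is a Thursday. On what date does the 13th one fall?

The 13th occurrence is 12 intervals after the first: 12 × 42 = 504 days after January 6, 1983.
January has 31 days — 25 days to the end of January leaves 479.
From end of January to end of 1983 is 334 days (145 left).
January has 31 days (114 left).
February has 29 days (85 left).
March has 31 days (54 left).
April has 30 days (24 left).
24 days into May → May 24, 1984.

May 24, 1984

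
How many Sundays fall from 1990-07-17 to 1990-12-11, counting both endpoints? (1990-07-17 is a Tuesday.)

1990-07-17 is a Tuesday; the first Sunday on or after it is 1990-07-22 (5 days later).
From 1990-07-22 to 1990-12-11: 9 + 31 + 30 + 31 + 30 + 11 = 142 days (rest of July, August, September, October, November, December).
142 ÷ 7 = 20 full weeks with remainder 2, so 20 more Sundays after the first → 21.

21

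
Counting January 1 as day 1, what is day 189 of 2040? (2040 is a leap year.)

2040-07-07

January has 31 days (189 − 31 = 158 remain).
February has 29 days (158 − 29 = 129 remain).
March has 31 days (129 − 31 = 98 remain).
April has 30 days (98 − 30 = 68 remain).
May has 31 days (68 − 31 = 37 remain).
June has 30 days (37 − 30 = 7 remain).
7 into July → July 7.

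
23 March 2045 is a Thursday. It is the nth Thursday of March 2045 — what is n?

4th

Day 23 falls in week ⌈23/7⌉ of the month.
Days 1–7 hold the 1st Thursday, 8–14 the 2nd, 15–21 the 3rd, 22–28 the 4th, 29–31 the 5th.
23 is in the range for the 4th.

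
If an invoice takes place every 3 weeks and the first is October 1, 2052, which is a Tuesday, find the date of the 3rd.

The 3rd occurrence is 2 intervals after the first: 2 × 21 = 42 days after October 1, 2052.
October has 31 days — 30 days to the end of October leaves 12.
12 days into November → November 12, 2052.

November 12, 2052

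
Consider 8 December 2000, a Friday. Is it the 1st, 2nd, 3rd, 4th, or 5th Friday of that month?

2nd

Day 8 falls in week ⌈8/7⌉ of the month.
Days 1–7 hold the 1st Friday, 8–14 the 2nd, 15–21 the 3rd, 22–28 the 4th, 29–31 the 5th.
8 is in the range for the 2nd.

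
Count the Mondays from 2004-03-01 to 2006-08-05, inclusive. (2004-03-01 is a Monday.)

2004-03-01 is a Monday; the first Monday on or after it is 2004-03-01.
From 2004-03-01 to 2006-08-05: 305 + 365 + 217 = 887 days (rest of 2004, 2005, to 2006-08-05 in 2006).
887 ÷ 7 = 126 full weeks with remainder 5, so 126 more Mondays after the first → 127.

127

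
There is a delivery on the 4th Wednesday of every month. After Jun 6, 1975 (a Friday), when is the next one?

Jun 1975 starts on a Sunday; its first Wednesday is the 4th, so the 4th Wednesday is the 25th — Jun 25, 1975.
Jun 25, 1975 is after Jun 6, 1975, so that is the next one.

Jun 25, 1975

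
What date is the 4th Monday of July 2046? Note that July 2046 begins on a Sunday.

July 2046 begins on a Sunday, so the first Monday is July 2 (1 day later).
The 4th Monday is 3 weeks later: 2 + 21 = 23.

July 23, 2046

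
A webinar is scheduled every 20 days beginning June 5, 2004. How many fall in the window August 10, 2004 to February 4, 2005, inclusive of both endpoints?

9

Occurrences land 20·i days after June 5, 2004 for i = 0, 1, 2, …
August 10, 2004 is 66 days after the start; 66 ÷ 20 = 3 remainder 6; since the remainder is 6, round up to i = 4. First occurrence in the window: #5 on August 24, 2004 (4×20 = 80 days in).
February 4, 2005 is 244 days after the start; 244 ÷ 20 = 12 remainder 4. Last occurrence in the window: #13 on January 31, 2005.
Occurrences #5 through #13: 9 in total.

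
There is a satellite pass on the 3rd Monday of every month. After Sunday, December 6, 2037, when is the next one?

December 21, 2037

December 2037 starts on a Tuesday; its first Monday is the 7th, so the 3rd Monday is the 21st — December 21, 2037.
December 21, 2037 is after December 6, 2037, so that is the next one.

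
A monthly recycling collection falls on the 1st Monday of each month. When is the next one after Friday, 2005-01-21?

2005-02-07

January 2005 starts on a Saturday, so its 1st Monday is 2005-01-03 (2 days in).
That is not after 2005-01-21, so look at February 2005.
February 2005 starts on a Tuesday, so its 1st Monday is 2005-02-07 (6 days in).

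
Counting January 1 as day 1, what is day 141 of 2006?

21 May 2006

January has 31 days (141 − 31 = 110 remain).
February has 28 days (110 − 28 = 82 remain).
March has 31 days (82 − 31 = 51 remain).
April has 30 days (51 − 30 = 21 remain).
21 into May → May 21.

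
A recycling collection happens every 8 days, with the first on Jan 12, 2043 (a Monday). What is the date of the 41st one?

Nov 28, 2043

The 41st occurrence is 40 intervals after the first: 40 × 8 = 320 days after Jan 12, 2043.
Jan has 31 days — 19 days to the end of Jan leaves 301.
Feb has 28 days (273 left).
Mar has 31 days (242 left).
Apr has 30 days (212 left).
May has 31 days (181 left).
Jun has 30 days (151 left).
Jul has 31 days (120 left).
Aug has 31 days (89 left).
Sep has 30 days (59 left).
Oct has 31 days (28 left).
28 days into Nov → Nov 28, 2043.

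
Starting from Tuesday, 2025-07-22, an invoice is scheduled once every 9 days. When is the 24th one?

The 24th occurrence is 23 intervals after the first: 23 × 9 = 207 days after 2025-07-22.
July has 31 days — 9 days to the end of July leaves 198.
August has 31 days (167 left).
September has 30 days (137 left).
October has 31 days (106 left).
November has 30 days (76 left).
December has 31 days (45 left).
January has 31 days (14 left).
14 days into February → 2026-02-14.

2026-02-14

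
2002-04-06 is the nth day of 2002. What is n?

96

Days in months before April: 31 + 28 + 31 = 90.
Plus 6 days into April → day 96.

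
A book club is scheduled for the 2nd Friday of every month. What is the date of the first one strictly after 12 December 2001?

December 2001 starts on a Saturday; its first Friday is the 7th, so the 2nd Friday is the 14th — 14 December 2001.
14 December 2001 is after 12 December 2001, so that is the next one.

14 December 2001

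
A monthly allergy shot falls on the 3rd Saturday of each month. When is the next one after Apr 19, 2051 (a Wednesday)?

Apr 2051 starts on a Saturday; its first Saturday is the 1st, so the 3rd Saturday is the 15th — Apr 15, 2051.
That is not after Apr 19, 2051, so look at May 2051.
May 2051 starts on a Monday; its first Saturday is the 6th, so the 3rd Saturday is the 20th — May 20, 2051.

May 20, 2051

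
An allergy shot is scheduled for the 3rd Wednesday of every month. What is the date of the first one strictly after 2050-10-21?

October 2050 starts on a Saturday; its first Wednesday is the 5th, so the 3rd Wednesday is the 19th — 2050-10-19.
That is not after 2050-10-21, so look at November 2050.
November 2050 starts on a Tuesday; its first Wednesday is the 2nd, so the 3rd Wednesday is the 16th — 2050-11-16.

2050-11-16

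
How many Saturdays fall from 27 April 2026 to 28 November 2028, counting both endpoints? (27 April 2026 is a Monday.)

135

27 April 2026 is a Monday; the first Saturday on or after it is 2 May 2026 (5 days later).
From 2 May 2026 to 28 November 2028: 243 + 365 + 333 = 941 days (rest of 2026, 2027, to 28 November 2028 in 2028).
941 ÷ 7 = 134 full weeks with remainder 3, so 134 more Saturdays after the first → 135.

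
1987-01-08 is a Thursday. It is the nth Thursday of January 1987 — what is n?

2nd

Day 8 falls in week ⌈8/7⌉ of the month.
Days 1–7 hold the 1st Thursday, 8–14 the 2nd, 15–21 the 3rd, 22–28 the 4th, 29–31 the 5th.
8 is in the range for the 2nd.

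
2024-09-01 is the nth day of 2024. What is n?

Days in months before September: 31 + 29 + 31 + 30 + 31 + 30 + 31 + 31 = 244.
Plus 1 day into September → day 245.

245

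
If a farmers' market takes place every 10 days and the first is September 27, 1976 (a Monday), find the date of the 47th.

December 31, 1977

The 47th occurrence is 46 intervals after the first: 46 × 10 = 460 days after September 27, 1976.
September has 30 days — 3 days to the end of September leaves 457.
From end of September to end of 1976 is 92 days (365 left).
January has 31 days (334 left).
February has 28 days (306 left).
March has 31 days (275 left).
April has 30 days (245 left).
May has 31 days (214 left).
June has 30 days (184 left).
July has 31 days (153 left).
August has 31 days (122 left).
September has 30 days (92 left).
October has 31 days (61 left).
November has 30 days (31 left).
31 days into December → December 31, 1977.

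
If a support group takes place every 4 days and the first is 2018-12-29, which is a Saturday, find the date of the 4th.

2019-01-10

The 4th occurrence is 3 intervals after the first: 3 × 4 = 12 days after 2018-12-29.
December has 31 days — 2 days to the end of December leaves 10.
10 days into January → 2019-01-10.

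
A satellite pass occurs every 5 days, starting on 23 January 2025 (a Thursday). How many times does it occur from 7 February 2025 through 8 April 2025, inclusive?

Occurrences land 5·i days after 23 January 2025 for i = 0, 1, 2, …
7 February 2025 is 15 days after the start; 15 ÷ 5 = 3 remainder 0. First occurrence in the window: #4 on 7 February 2025 (3×5 = 15 days in).
8 April 2025 is 75 days after the start; 75 ÷ 5 = 15 remainder 0. Last occurrence in the window: #16 on 8 April 2025.
Occurrences #4 through #16: 13 in total.

13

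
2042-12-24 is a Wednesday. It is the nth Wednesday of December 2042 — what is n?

4th

Day 24 falls in week ⌈24/7⌉ of the month.
Days 1–7 hold the 1st Wednesday, 8–14 the 2nd, 15–21 the 3rd, 22–28 the 4th, 29–31 the 5th.
24 is in the range for the 4th.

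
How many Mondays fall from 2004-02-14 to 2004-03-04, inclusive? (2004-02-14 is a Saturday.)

2004-02-14 is a Saturday; the first Monday on or after it is 2004-02-16 (2 days later).
From 2004-02-16 to 2004-03-04: 13 + 4 = 17 days (rest of February, March).
17 ÷ 7 = 2 full weeks with remainder 3, so 2 more Mondays after the first → 3.

3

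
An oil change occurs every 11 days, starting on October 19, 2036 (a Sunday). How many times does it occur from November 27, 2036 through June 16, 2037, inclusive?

18

Occurrences land 11·i days after October 19, 2036 for i = 0, 1, 2, …
November 27, 2036 is 39 days after the start; 39 ÷ 11 = 3 remainder 6; since the remainder is 6, round up to i = 4. First occurrence in the window: #5 on December 2, 2036 (4×11 = 44 days in).
June 16, 2037 is 240 days after the start; 240 ÷ 11 = 21 remainder 9. Last occurrence in the window: #22 on June 7, 2037.
Occurrences #5 through #22: 18 in total.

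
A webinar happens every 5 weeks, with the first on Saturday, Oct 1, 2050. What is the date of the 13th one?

The 13th occurrence is 12 intervals after the first: 12 × 35 = 420 days after Oct 1, 2050.
Oct has 31 days — 30 days to the end of Oct leaves 390.
Nov has 30 days (360 left).
Dec has 31 days (329 left).
Jan has 31 days (298 left).
Feb has 28 days (270 left).
Mar has 31 days (239 left).
Apr has 30 days (209 left).
May has 31 days (178 left).
Jun has 30 days (148 left).
Jul has 31 days (117 left).
Aug has 31 days (86 left).
Sep has 30 days (56 left).
Oct has 31 days (25 left).
25 days into Nov → Nov 25, 2051.

Nov 25, 2051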